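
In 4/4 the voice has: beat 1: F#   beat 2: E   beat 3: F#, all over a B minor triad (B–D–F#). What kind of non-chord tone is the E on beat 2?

Lower neighbor tone.

The harmony at that moment is B minor triad (B, D, F#); E is not a chord tone.
It is approached by step down from F# and left by step up to F#.
Step away and step back to the same note — a neighbor tone (lower neighbor).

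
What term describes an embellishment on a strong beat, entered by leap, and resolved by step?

Appoggiatura.

Approach: by leap. Departure: by step. Metric position: strong.
Leap in, step out, in a metrically strong position — an appoggiatura. (It is the mirror image of the escape tone, which steps in and leaps out from a weak position.)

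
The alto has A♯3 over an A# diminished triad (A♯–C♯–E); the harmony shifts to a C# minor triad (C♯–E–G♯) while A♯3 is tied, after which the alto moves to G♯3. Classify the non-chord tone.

A♯3 is a suspension.

The harmony at that moment is C♯ minor triad (C♯, E, G♯); A♯3 is not a chord tone.
It is held over (the same pitch as the preceding A♯3) and left by step down to G♯3.
Held over from the previous chord and resolving down by step — a suspension.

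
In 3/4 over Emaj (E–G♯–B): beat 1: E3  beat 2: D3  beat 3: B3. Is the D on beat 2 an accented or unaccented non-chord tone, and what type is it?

Unaccented escape tone.

The harmony at that moment is E major triad (E, G♯, B); D3 is not a chord tone.
It is approached by step down from E3 and left by leap up to B3.
Step in, leap out — an escape tone.
It falls on a weak beat, so it is unaccented.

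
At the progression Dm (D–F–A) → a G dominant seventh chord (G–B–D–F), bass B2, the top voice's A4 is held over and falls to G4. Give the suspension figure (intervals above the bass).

7–6 suspension.

At the second chord the bass is B2. The suspended A4 lies a seventh above the bass; after resolving down by step to G4, the interval above the bass becomes a sixth.
Suspension figures are named by those two intervals: 7–6.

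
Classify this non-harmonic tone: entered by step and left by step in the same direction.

Approach: by step. Departure: by step, continuing in the same direction.
Stepwise on both sides with no change of direction means the note fills in the space between two different chord tones — a passing tone. (Had it turned back to its starting note it would be a neighbor tone instead.)

Passing tone.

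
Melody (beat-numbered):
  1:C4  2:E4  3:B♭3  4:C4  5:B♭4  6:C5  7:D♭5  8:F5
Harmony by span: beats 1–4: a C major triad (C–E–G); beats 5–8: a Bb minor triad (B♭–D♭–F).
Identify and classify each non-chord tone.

The harmony at that moment is C major triad (C, E, G); B♭3 is not a chord tone.
It is approached by leap down from E4 and left by step up to C4.
Leap in, step out — an appoggiatura.
The harmony at that moment is B♭ minor triad (B♭, D♭, F); C5 is not a chord tone.
It is approached by step up from B♭4 and left by step up to D♭5.
Step in, step out in the same direction — a passing tone.

B♭3 (beat 3) — appoggiatura; C5 (beat 6) — passing tone.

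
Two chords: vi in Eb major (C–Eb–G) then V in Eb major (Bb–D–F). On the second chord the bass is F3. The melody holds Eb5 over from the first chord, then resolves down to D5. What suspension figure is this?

7–6 suspension.

At the second chord the bass is F3. The suspended Eb5 lies a seventh above the bass; after resolving down by step to D5, the interval above the bass becomes a sixth.
Suspension figures are named by those two intervals: 7–6.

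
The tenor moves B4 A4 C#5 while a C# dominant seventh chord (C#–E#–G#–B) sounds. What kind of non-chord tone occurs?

A4 is an escape tone.

The harmony at that moment is C# dominant seventh chord (C#, E#, G#, B); A4 is not a chord tone.
It is approached by step down from B4 and left by leap up to C#5.
Step in, leap out — an escape tone.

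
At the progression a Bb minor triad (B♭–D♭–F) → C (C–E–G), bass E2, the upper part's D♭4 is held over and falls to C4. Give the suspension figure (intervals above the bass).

7–6 suspension.

At the second chord the bass is E2. The suspended D♭4 lies a seventh above the bass; after resolving down by step to C4, the interval above the bass becomes a sixth.
Suspension figures are named by those two intervals: 7–6.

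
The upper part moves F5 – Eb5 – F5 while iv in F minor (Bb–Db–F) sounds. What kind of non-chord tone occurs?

Eb5 is a neighbor tone.

The harmony at that moment is Bb minor triad (Bb, Db, F); Eb5 is not a chord tone.
It is approached by step down from F5 and left by step up to F5.
Step away and step back to the same note — a neighbor tone (lower neighbor).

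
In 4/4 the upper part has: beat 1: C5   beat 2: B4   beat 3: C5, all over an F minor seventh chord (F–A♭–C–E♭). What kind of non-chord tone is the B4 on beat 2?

Lower neighbor tone.

The harmony at that moment is F minor seventh chord (F, A♭, C, E♭); B4 is not a chord tone.
It is approached by step down from C5 and left by step up to C5.
Step away and step back to the same note — a neighbor tone (lower neighbor).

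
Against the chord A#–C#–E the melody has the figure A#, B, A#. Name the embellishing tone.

B is a neighbor tone.

The harmony at that moment is A# diminished triad (A#, C#, E); B is not a chord tone.
It is approached by step up from A# and left by step down to A#.
Step away and step back to the same note — a neighbor tone (upper neighbor).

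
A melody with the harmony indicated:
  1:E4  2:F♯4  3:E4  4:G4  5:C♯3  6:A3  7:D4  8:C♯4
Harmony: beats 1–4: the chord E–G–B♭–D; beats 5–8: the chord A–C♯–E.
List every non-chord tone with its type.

F♯4 (beat 2) — neighbor tone; D4 (beat 7) — appoggiatura.

The harmony at that moment is E half-diminished seventh chord (E, G, B♭, D); F♯4 is not a chord tone.
It is approached by step up from E4 and left by step down to E4.
Step away and step back to the same note — a neighbor tone (upper neighbor).
The harmony at that moment is A major triad (A, C♯, E); D4 is not a chord tone.
It is approached by leap up from A3 and left by step down to C♯4.
Leap in, step out — an appoggiatura.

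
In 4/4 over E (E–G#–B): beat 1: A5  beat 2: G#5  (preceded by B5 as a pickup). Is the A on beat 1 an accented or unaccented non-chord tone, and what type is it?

The harmony at that moment is E major triad (E, G#, B); A5 is not a chord tone.
It is approached by step down from B5 and left by step down to G#5.
Step in, step out in the same direction — a passing tone.
It falls on the downbeat, so it is accented.

Accented passing tone.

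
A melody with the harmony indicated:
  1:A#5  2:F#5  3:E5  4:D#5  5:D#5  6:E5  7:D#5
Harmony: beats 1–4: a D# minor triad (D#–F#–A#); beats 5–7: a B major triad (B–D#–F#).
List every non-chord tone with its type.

E5 (beat 3) — passing tone; E5 (beat 6) — neighbor tone.

The harmony at that moment is D# minor triad (D#, F#, A#); E5 is not a chord tone.
It is approached by step down from F#5 and left by step down to D#5.
Step in, step out in the same direction — a passing tone.
The harmony at that moment is B major triad (B, D#, F#); E5 is not a chord tone.
It is approached by step up from D#5 and left by step down to D#5.
Step away and step back to the same note — a neighbor tone (upper neighbor).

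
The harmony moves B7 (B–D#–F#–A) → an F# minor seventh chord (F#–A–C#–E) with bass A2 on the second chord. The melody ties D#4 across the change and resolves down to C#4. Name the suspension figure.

4–3 suspension.

At the second chord the bass is A2. The suspended D#4 lies a fourth above the bass; after resolving down by step to C#4, the interval above the bass becomes a third.
Suspension figures are named by those two intervals: 4–3.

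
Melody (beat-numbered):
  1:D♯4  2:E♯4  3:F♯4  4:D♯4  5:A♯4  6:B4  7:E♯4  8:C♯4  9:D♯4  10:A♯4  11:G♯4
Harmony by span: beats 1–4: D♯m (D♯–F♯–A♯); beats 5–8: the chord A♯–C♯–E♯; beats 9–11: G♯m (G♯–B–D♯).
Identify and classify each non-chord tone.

The harmony at that moment is D♯ minor triad (D♯, F♯, A♯); E♯4 is not a chord tone.
It is approached by step up from D♯4 and left by step up to F♯4.
Step in, step out in the same direction — a passing tone.
The harmony at that moment is A♯ minor triad (A♯, C♯, E♯); B4 is not a chord tone.
It is approached by step up from A♯4 and left by leap down to E♯4.
Step in, leap out — an escape tone.
The harmony at that moment is G♯ minor triad (G♯, B, D♯); A♯4 is not a chord tone.
It is approached by leap up from D♯4 and left by step down to G♯4.
Leap in, step out — an appoggiatura.

E♯4 (beat 2) — passing tone; B4 (beat 6) — escape tone; A♯4 (beat 10) — appoggiatura.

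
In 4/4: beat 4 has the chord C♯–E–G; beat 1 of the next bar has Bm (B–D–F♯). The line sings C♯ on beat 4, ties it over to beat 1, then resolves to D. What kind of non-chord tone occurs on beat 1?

The harmony at that moment is B minor triad (B, D, F♯); C♯ is not a chord tone.
It is held over (the same pitch as the preceding C♯) and left by step up to D.
Held over from the previous chord and resolving up by step — a retardation.

Retardation.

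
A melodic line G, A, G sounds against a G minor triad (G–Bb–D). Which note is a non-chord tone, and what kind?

A is a neighbor tone.

The harmony at that moment is G minor triad (G, Bb, D); A is not a chord tone.
It is approached by step up from G and left by step down to G.
Step away and step back to the same note — a neighbor tone (upper neighbor).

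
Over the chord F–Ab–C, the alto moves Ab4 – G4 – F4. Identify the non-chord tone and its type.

The harmony at that moment is F minor triad (F, Ab, C); G4 is not a chord tone.
It is approached by step down from Ab4 and left by step down to F4.
Step in, step out in the same direction — a passing tone.

G4 is a passing tone.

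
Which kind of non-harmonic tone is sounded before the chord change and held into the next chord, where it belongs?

Approach: ahead of the chord change (typically by step), so it is dissonant against the current harmony. Departure: none — the same pitch is restated or held and is a chord tone of the new harmony.
Dissonant first, consonant once the harmony catches up: the note simply arrives early — an anticipation. (The reverse timing, consonant first and dissonant after the change, would be a suspension or retardation.)

Anticipation.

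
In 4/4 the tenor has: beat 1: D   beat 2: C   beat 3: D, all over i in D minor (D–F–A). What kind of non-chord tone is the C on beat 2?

The harmony at that moment is D minor triad (D, F, A); C is not a chord tone.
It is approached by step down from D and left by step up to D.
Step away and step back to the same note — a neighbor tone (lower neighbor).

Lower neighbor tone.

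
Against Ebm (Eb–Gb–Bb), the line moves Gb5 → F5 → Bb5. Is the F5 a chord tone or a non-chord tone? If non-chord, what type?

The harmony at that moment is Eb minor triad (Eb, Gb, Bb); F5 is not a chord tone.
It is approached by step down from Gb5 and left by leap up to Bb5.
Step in, leap out — an escape tone.

Non-chord tone — an escape tone.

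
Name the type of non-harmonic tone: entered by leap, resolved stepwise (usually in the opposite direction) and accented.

Appoggiatura.

Approach: by leap. Departure: by step. Metric position: strong.
Leap in, step out, in a metrically strong position — an appoggiatura. (It is the mirror image of the escape tone, which steps in and leaps out from a weak position.)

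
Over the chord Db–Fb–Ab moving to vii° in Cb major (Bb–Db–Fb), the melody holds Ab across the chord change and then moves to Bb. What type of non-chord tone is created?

The harmony at that moment is Bb diminished triad (Bb, Db, Fb); Ab is not a chord tone.
It is held over (the same pitch as the preceding Ab) and left by step up to Bb.
Held over from the previous chord and resolving up by step — a retardation.

Ab is a retardation.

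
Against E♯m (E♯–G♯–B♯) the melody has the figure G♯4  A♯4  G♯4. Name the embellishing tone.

A♯4 is a neighbor tone.

The harmony at that moment is E♯ minor triad (E♯, G♯, B♯); A♯4 is not a chord tone.
It is approached by step up from G♯4 and left by step down to G♯4.
Step away and step back to the same note — a neighbor tone (upper neighbor).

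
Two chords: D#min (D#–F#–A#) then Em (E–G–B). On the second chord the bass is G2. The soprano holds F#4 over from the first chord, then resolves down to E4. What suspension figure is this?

At the second chord the bass is G2. The suspended F#4 lies a seventh above the bass; after resolving down by step to E4, the interval above the bass becomes a sixth.
Suspension figures are named by those two intervals: 7–6.

7–6 suspension.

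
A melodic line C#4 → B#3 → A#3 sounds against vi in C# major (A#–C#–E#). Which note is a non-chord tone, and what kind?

The harmony at that moment is A# minor triad (A#, C#, E#); B#3 is not a chord tone.
It is approached by step down from C#4 and left by step down to A#3.
Step in, step out in the same direction — a passing tone.

B#3 is a passing tone.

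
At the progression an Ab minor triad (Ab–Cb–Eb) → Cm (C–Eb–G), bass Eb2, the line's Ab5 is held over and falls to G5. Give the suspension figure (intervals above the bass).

At the second chord the bass is Eb2. The suspended Ab5 lies a fourth above the bass; after resolving down by step to G5, the interval above the bass becomes a third.
Suspension figures are named by those two intervals: 4–3.

4–3 suspension.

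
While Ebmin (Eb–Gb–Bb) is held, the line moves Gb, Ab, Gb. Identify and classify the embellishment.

The harmony at that moment is Eb minor triad (Eb, Gb, Bb); Ab is not a chord tone.
It is approached by step up from Gb and left by step down to Gb.
Step away and step back to the same note — a neighbor tone (upper neighbor).

Ab is a neighbor tone.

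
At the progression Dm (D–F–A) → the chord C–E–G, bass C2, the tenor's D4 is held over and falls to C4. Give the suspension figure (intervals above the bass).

At the second chord the bass is C2. The suspended D4 lies a ninth above the bass; after resolving down by step to C4, the interval above the bass becomes an octave.
Suspension figures are named by those two intervals: 9–8.

9–8 suspension.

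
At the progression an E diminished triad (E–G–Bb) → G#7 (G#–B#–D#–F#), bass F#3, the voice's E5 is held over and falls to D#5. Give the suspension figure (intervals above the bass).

At the second chord the bass is F#3. The suspended E5 lies a seventh above the bass; after resolving down by step to D#5, the interval above the bass becomes a sixth.
Suspension figures are named by those two intervals: 7–6.

7–6 suspension.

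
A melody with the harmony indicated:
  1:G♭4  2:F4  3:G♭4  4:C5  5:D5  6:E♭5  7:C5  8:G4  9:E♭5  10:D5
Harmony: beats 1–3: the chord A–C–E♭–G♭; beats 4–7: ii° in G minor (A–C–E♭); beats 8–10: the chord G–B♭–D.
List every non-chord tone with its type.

The harmony at that moment is A diminished seventh chord (A, C, E♭, G♭); F4 is not a chord tone.
It is approached by step down from G♭4 and left by step up to G♭4.
Step away and step back to the same note — a neighbor tone (lower neighbor).
The harmony at that moment is A diminished triad (A, C, E♭); D5 is not a chord tone.
It is approached by step up from C5 and left by step up to E♭5.
Step in, step out in the same direction — a passing tone.
The harmony at that moment is G minor triad (G, B♭, D); E♭5 is not a chord tone.
It is approached by leap up from G4 and left by step down to D5.
Leap in, step out — an appoggiatura.

F4 (beat 2) — neighbor tone; D5 (beat 5) — passing tone; E♭5 (beat 9) — appoggiatura.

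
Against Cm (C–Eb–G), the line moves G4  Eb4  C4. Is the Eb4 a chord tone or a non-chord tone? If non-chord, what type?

C minor triad contains C, Eb, G; Eb is the third, so it is a chord tone.

Chord tone (the third of C minor triad).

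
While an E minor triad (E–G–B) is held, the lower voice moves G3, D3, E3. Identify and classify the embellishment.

The harmony at that moment is E minor triad (E, G, B); D3 is not a chord tone.
It is approached by leap down from G3 and left by step up to E3.
Leap in, step out — an appoggiatura.

D3 is an appoggiatura.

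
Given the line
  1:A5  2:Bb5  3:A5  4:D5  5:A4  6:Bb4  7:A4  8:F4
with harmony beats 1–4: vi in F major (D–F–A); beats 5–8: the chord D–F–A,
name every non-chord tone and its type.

Bb5 (beat 2) — neighbor tone; Bb4 (beat 6) — neighbor tone.

The harmony at that moment is D minor triad (D, F, A); Bb5 is not a chord tone.
It is approached by step up from A5 and left by step down to A5.
Step away and step back to the same note — a neighbor tone (upper neighbor).
The harmony at that moment is D minor triad (D, F, A); Bb4 is not a chord tone.
It is approached by step up from A4 and left by step down to A4.
Step away and step back to the same note — a neighbor tone (upper neighbor).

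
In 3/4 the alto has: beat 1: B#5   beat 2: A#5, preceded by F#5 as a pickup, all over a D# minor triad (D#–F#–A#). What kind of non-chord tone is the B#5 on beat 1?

Appoggiatura.

The harmony at that moment is D# minor triad (D#, F#, A#); B#5 is not a chord tone.
It is approached by leap up from F#5 and left by step down to A#5.
Leap in, step out, metrically accented — an appoggiatura.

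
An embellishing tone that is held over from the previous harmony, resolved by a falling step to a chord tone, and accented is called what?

Approach: by preparation — the pitch is first a chord tone, then held (tied or repeated) while the harmony changes under it. Departure: down by step. Metric position: strong.
A prepared dissonance that resolves downward by step — a suspension. (The same figure resolving upward would be a retardation.)

Suspension.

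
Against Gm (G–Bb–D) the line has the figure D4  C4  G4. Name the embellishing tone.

C4 is an escape tone.

The harmony at that moment is G minor triad (G, Bb, D); C4 is not a chord tone.
It is approached by step down from D4 and left by leap up to G4.
Step in, leap out — an escape tone.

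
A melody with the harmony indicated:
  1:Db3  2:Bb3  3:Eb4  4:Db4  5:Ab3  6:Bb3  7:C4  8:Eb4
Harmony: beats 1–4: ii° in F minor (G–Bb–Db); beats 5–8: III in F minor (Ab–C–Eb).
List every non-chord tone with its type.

Eb4 (beat 3) — appoggiatura; Bb3 (beat 6) — passing tone.

The harmony at that moment is G diminished triad (G, Bb, Db); Eb4 is not a chord tone.
It is approached by leap up from Bb3 and left by step down to Db4.
Leap in, step out — an appoggiatura.
The harmony at that moment is Ab major triad (Ab, C, Eb); Bb3 is not a chord tone.
It is approached by step up from Ab3 and left by step up to C4.
Step in, step out in the same direction — a passing tone.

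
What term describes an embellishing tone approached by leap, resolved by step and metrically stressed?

Appoggiatura.

Approach: by leap. Departure: by step. Metric position: strong.
Leap in, step out, in a metrically strong position — an appoggiatura. (It is the mirror image of the escape tone, which steps in and leaps out from a weak position.)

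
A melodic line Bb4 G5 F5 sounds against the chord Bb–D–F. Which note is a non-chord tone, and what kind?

The harmony at that moment is Bb major triad (Bb, D, F); G5 is not a chord tone.
It is approached by leap up from Bb4 and left by step down to F5.
Leap in, step out — an appoggiatura.

G5 is an appoggiatura.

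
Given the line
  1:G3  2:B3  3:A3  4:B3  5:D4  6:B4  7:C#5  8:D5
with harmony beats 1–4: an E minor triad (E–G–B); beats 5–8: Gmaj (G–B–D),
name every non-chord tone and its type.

A3 (beat 3) — neighbor tone; C#5 (beat 7) — passing tone.

The harmony at that moment is E minor triad (E, G, B); A3 is not a chord tone.
It is approached by step down from B3 and left by step up to B3.
Step away and step back to the same note — a neighbor tone (lower neighbor).
The harmony at that moment is G major triad (G, B, D); C#5 is not a chord tone.
It is approached by step up from B4 and left by step up to D5.
Step in, step out in the same direction — a passing tone.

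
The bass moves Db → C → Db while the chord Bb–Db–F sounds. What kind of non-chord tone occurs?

C is a neighbor tone.

The harmony at that moment is Bb minor triad (Bb, Db, F); C is not a chord tone.
It is approached by step down from Db and left by step up to Db.
Step away and step back to the same note — a neighbor tone (lower neighbor).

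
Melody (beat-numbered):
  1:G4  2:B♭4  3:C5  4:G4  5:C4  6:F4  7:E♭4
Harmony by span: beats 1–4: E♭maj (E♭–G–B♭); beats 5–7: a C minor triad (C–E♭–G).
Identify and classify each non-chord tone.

C5 (beat 3) — escape tone; F4 (beat 6) — appoggiatura.

The harmony at that moment is E♭ major triad (E♭, G, B♭); C5 is not a chord tone.
It is approached by step up from B♭4 and left by leap down to G4.
Step in, leap out — an escape tone.
The harmony at that moment is C minor triad (C, E♭, G); F4 is not a chord tone.
It is approached by leap up from C4 and left by step down to E♭4.
Leap in, step out — an appoggiatura.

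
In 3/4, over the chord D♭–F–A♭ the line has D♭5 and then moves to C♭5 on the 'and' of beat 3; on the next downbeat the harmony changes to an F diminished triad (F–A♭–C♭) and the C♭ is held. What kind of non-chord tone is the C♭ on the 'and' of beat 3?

The harmony at that moment is D♭ major triad (D♭, F, A♭); C♭5 is not a chord tone.
It is approached by step down from D♭5 and then sustained as the same pitch into the next harmony.
Arriving early and becoming a chord tone when the harmony changes — an anticipation.

Anticipation.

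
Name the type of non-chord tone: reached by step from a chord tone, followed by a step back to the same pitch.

Neighbor tone.

Approach: by step. Departure: by step in the opposite direction, back to the starting pitch.
Stepwise on both sides but reversing to return to the same chord tone — a neighbor tone. (Had it continued onward in the same direction it would be a passing tone instead.)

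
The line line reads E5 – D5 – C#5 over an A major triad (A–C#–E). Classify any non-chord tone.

D5 is a passing tone.

The harmony at that moment is A major triad (A, C#, E); D5 is not a chord tone.
It is approached by step down from E5 and left by step down to C#5.
Step in, step out in the same direction — a passing tone.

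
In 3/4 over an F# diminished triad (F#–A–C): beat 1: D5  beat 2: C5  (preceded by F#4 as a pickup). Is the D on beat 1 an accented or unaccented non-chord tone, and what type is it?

Accented appoggiatura.

The harmony at that moment is F# diminished triad (F#, A, C); D5 is not a chord tone.
It is approached by leap up from F#4 and left by step down to C5.
Leap in, step out — an appoggiatura.
It falls on the downbeat, so it is accented.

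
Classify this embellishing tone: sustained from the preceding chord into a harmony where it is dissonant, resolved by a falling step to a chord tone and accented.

Suspension.

Approach: by preparation — the pitch is first a chord tone, then held (tied or repeated) while the harmony changes under it. Departure: down by step. Metric position: strong.
A prepared dissonance that resolves downward by step — a suspension. (The same figure resolving upward would be a retardation.)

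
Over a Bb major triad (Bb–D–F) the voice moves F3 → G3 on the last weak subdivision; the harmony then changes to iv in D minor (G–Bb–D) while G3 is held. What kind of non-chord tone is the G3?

The harmony at that moment is Bb major triad (Bb, D, F); G3 is not a chord tone.
It is approached by step up from F3 and then sustained as the same pitch into the next harmony.
Arriving early and becoming a chord tone when the harmony changes — an anticipation.

G3 is an anticipation.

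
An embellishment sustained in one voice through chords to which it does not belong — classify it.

Pedal tone.

Approach: none. Departure: none — a single pitch is sustained while the chords change around it, passing through harmonies that do not contain it.
No melodic motion at all; the dissonance is created entirely by the moving harmonies against the stationary note — a pedal tone (pedal point).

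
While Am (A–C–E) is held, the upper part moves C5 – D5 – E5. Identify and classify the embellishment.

The harmony at that moment is A minor triad (A, C, E); D5 is not a chord tone.
It is approached by step up from C5 and left by step up to E5.
Step in, step out in the same direction — a passing tone.

D5 is a passing tone.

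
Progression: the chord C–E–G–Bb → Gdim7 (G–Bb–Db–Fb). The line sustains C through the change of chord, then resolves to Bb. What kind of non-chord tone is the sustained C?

The harmony at that moment is G diminished seventh chord (G, Bb, Db, Fb); C is not a chord tone.
It is held over (the same pitch as the preceding C) and left by step down to Bb.
Held over from the previous chord and resolving down by step — a suspension.

C is a suspension.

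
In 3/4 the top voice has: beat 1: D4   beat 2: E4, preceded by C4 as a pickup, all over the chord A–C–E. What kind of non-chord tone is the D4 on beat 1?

Passing tone.

The harmony at that moment is A minor triad (A, C, E); D4 is not a chord tone.
It is approached by step up from C4 and left by step up to E4.
Step in, step out in the same direction — a passing tone.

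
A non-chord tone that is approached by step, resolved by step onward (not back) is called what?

Passing tone.

Approach: by step. Departure: by step, continuing in the same direction.
Stepwise on both sides with no change of direction means the note fills in the space between two different chord tones — a passing tone. (Had it turned back to its starting note it would be a neighbor tone instead.)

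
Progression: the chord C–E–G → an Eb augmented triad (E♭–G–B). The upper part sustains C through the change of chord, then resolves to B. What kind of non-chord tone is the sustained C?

C is a suspension.

The harmony at that moment is E♭ augmented triad (E♭, G, B); C is not a chord tone.
It is held over (the same pitch as the preceding C) and left by step down to B.
Held over from the previous chord and resolving down by step — a suspension.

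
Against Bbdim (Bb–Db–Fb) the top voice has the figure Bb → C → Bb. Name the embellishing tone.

The harmony at that moment is Bb diminished triad (Bb, Db, Fb); C is not a chord tone.
It is approached by step up from Bb and left by step down to Bb.
Step away and step back to the same note — a neighbor tone (upper neighbor).

C is a neighbor tone.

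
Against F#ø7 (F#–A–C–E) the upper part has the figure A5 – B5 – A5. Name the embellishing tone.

B5 is a neighbor tone.

The harmony at that moment is F# half-diminished seventh chord (F#, A, C, E); B5 is not a chord tone.
It is approached by step up from A5 and left by step down to A5.
Step away and step back to the same note — a neighbor tone (upper neighbor).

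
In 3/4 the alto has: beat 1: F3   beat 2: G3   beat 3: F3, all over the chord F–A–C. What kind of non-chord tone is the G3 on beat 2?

The harmony at that moment is F major triad (F, A, C); G3 is not a chord tone.
It is approached by step up from F3 and left by step down to F3.
Step away and step back to the same note — a neighbor tone (upper neighbor).

Upper neighbor tone.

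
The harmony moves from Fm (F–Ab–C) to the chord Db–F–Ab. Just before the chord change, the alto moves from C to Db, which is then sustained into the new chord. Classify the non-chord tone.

Db is an anticipation.

The harmony at that moment is F minor triad (F, Ab, C); Db is not a chord tone.
It is approached by step up from C and then sustained as the same pitch into the next harmony.
Arriving early and becoming a chord tone when the harmony changes — an anticipation.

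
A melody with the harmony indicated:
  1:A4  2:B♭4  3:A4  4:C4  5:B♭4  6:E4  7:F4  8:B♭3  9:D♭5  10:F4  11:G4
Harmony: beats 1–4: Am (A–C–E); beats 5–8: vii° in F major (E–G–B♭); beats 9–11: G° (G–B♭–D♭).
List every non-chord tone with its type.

The harmony at that moment is A minor triad (A, C, E); B♭4 is not a chord tone.
It is approached by step up from A4 and left by step down to A4.
Step away and step back to the same note — a neighbor tone (upper neighbor).
The harmony at that moment is E diminished triad (E, G, B♭); F4 is not a chord tone.
It is approached by step up from E4 and left by leap down to B♭3.
Step in, leap out — an escape tone.
The harmony at that moment is G diminished triad (G, B♭, D♭); F4 is not a chord tone.
It is approached by leap down from D♭5 and left by step up to G4.
Leap in, step out — an appoggiatura.

B♭4 (beat 2) — neighbor tone; F4 (beat 7) — escape tone; F4 (beat 10) — appoggiatura.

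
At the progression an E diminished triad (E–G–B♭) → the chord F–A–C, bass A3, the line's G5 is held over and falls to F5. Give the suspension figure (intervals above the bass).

7–6 suspension.

At the second chord the bass is A3. The suspended G5 lies a seventh above the bass; after resolving down by step to F5, the interval above the bass becomes a sixth.
Suspension figures are named by those two intervals: 7–6.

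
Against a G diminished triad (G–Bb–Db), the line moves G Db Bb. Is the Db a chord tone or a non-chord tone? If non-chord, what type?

G diminished triad contains G, Bb, Db; Db is the fifth, so it is a chord tone.

Chord tone (the fifth of G diminished triad).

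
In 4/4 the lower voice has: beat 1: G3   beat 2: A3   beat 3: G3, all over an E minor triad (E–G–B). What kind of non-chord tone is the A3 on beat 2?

Upper neighbor tone.

The harmony at that moment is E minor triad (E, G, B); A3 is not a chord tone.
It is approached by step up from G3 and left by step down to G3.
Step away and step back to the same note — a neighbor tone (upper neighbor).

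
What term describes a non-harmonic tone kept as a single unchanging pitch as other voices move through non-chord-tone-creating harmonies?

Approach: none. Departure: none — a single pitch is sustained while the chords change around it, passing through harmonies that do not contain it.
No melodic motion at all; the dissonance is created entirely by the moving harmonies against the stationary note — a pedal tone (pedal point).

Pedal tone.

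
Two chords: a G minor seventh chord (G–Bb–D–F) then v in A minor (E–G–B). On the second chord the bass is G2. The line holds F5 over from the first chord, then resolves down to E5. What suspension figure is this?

At the second chord the bass is G2. The suspended F5 lies a seventh above the bass; after resolving down by step to E5, the interval above the bass becomes a sixth.
Suspension figures are named by those two intervals: 7–6.

7–6 suspension.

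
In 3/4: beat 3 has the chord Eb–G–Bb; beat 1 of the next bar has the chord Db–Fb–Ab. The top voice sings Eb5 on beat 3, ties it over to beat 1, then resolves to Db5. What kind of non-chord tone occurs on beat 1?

The harmony at that moment is Db minor triad (Db, Fb, Ab); Eb5 is not a chord tone.
It is held over (the same pitch as the preceding Eb5) and left by step down to Db5.
Held over from the previous chord and resolving down by step — a suspension.

Suspension.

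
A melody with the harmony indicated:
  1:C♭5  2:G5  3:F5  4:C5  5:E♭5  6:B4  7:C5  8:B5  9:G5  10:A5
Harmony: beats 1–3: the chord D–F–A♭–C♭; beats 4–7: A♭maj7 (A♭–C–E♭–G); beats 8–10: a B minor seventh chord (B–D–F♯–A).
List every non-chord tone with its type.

The harmony at that moment is D diminished seventh chord (D, F, A♭, C♭); G5 is not a chord tone.
It is approached by leap up from C♭5 and left by step down to F5.
Leap in, step out — an appoggiatura.
The harmony at that moment is A♭ major seventh chord (A♭, C, E♭, G); B4 is not a chord tone.
It is approached by leap down from E♭5 and left by step up to C5.
Leap in, step out — an appoggiatura.
The harmony at that moment is B minor seventh chord (B, D, F♯, A); G5 is not a chord tone.
It is approached by leap down from B5 and left by step up to A5.
Leap in, step out — an appoggiatura.

G5 (beat 2) — appoggiatura; B4 (beat 6) — appoggiatura; G5 (beat 9) — appoggiatura.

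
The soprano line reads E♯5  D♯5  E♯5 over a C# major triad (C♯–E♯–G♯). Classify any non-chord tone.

D♯5 is a neighbor tone.

The harmony at that moment is C♯ major triad (C♯, E♯, G♯); D♯5 is not a chord tone.
It is approached by step down from E♯5 and left by step up to E♯5.
Step away and step back to the same note — a neighbor tone (lower neighbor).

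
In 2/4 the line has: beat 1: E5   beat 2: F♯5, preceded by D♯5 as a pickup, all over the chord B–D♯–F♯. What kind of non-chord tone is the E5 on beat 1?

Passing tone.

The harmony at that moment is B major triad (B, D♯, F♯); E5 is not a chord tone.
It is approached by step up from D♯5 and left by step up to F♯5.
Step in, step out in the same direction — a passing tone.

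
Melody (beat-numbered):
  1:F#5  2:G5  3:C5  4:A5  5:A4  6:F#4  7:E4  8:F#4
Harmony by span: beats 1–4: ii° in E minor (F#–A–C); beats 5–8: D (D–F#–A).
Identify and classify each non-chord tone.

The harmony at that moment is F# diminished triad (F#, A, C); G5 is not a chord tone.
It is approached by step up from F#5 and left by leap down to C5.
Step in, leap out — an escape tone.
The harmony at that moment is D major triad (D, F#, A); E4 is not a chord tone.
It is approached by step down from F#4 and left by step up to F#4.
Step away and step back to the same note — a neighbor tone (lower neighbor).

G5 (beat 2) — escape tone; E4 (beat 7) — neighbor tone.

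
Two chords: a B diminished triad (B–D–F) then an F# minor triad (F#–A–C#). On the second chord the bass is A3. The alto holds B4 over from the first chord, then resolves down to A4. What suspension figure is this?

At the second chord the bass is A3. The suspended B4 lies a ninth above the bass; after resolving down by step to A4, the interval above the bass becomes an octave.
Suspension figures are named by those two intervals: 9–8.

9–8 suspension.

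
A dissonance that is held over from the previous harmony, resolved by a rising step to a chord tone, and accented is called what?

Approach: by preparation — the pitch is first a chord tone, then held (tied or repeated) while the harmony changes under it. Departure: up by step. Metric position: strong.
A prepared dissonance that resolves upward by step — a retardation. (The same figure resolving downward would be a suspension.)

Retardation.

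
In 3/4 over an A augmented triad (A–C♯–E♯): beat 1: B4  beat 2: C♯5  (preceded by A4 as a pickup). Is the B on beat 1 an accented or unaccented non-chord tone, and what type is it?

The harmony at that moment is A augmented triad (A, C♯, E♯); B4 is not a chord tone.
It is approached by step up from A4 and left by step up to C♯5.
Step in, step out in the same direction — a passing tone.
It falls on the downbeat, so it is accented.

Accented passing tone.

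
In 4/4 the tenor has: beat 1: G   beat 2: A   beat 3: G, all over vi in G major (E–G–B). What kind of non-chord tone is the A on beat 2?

The harmony at that moment is E minor triad (E, G, B); A is not a chord tone.
It is approached by step up from G and left by step down to G.
Step away and step back to the same note — a neighbor tone (upper neighbor).

Upper neighbor tone.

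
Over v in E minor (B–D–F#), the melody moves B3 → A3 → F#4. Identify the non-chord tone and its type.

A3 is an escape tone.

The harmony at that moment is B minor triad (B, D, F#); A3 is not a chord tone.
It is approached by step down from B3 and left by leap up to F#4.
Step in, leap out — an escape tone.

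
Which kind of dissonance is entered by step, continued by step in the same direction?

Passing tone.

Approach: by step. Departure: by step, continuing in the same direction.
Stepwise on both sides with no change of direction means the note fills in the space between two different chord tones — a passing tone. (Had it turned back to its starting note it would be a neighbor tone instead.)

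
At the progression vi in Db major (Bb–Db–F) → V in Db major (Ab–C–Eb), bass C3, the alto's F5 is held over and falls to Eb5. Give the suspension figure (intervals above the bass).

4–3 suspension.

At the second chord the bass is C3. The suspended F5 lies a fourth above the bass; after resolving down by step to Eb5, the interval above the bass becomes a third.
Suspension figures are named by those two intervals: 4–3.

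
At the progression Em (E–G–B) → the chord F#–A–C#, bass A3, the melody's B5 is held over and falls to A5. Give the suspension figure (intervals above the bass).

At the second chord the bass is A3. The suspended B5 lies a ninth above the bass; after resolving down by step to A5, the interval above the bass becomes an octave.
Suspension figures are named by those two intervals: 9–8.

9–8 suspension.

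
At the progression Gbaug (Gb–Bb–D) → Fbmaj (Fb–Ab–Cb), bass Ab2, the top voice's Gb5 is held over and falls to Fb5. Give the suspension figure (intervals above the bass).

7–6 suspension.

At the second chord the bass is Ab2. The suspended Gb5 lies a seventh above the bass; after resolving down by step to Fb5, the interval above the bass becomes a sixth.
Suspension figures are named by those two intervals: 7–6.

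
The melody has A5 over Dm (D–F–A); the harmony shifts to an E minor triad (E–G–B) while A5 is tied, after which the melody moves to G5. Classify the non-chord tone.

A5 is a suspension.

The harmony at that moment is E minor triad (E, G, B); A5 is not a chord tone.
It is held over (the same pitch as the preceding A5) and left by step down to G5.
Held over from the previous chord and resolving down by step — a suspension.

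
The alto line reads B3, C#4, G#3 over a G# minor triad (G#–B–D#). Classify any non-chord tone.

C#4 is an escape tone.

The harmony at that moment is G# minor triad (G#, B, D#); C#4 is not a chord tone.
It is approached by step up from B3 and left by leap down to G#3.
Step in, leap out — an escape tone.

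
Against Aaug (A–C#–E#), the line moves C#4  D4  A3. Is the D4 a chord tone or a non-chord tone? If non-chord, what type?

Non-chord tone — an escape tone.

The harmony at that moment is A augmented triad (A, C#, E#); D4 is not a chord tone.
It is approached by step up from C#4 and left by leap down to A3.
Step in, leap out — an escape tone.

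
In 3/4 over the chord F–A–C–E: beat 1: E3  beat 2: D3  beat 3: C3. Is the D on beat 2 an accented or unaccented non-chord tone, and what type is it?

The harmony at that moment is F major seventh chord (F, A, C, E); D3 is not a chord tone.
It is approached by step down from E3 and left by step down to C3.
Step in, step out in the same direction — a passing tone.
It falls on a weak beat, so it is unaccented.

Unaccented passing tone.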